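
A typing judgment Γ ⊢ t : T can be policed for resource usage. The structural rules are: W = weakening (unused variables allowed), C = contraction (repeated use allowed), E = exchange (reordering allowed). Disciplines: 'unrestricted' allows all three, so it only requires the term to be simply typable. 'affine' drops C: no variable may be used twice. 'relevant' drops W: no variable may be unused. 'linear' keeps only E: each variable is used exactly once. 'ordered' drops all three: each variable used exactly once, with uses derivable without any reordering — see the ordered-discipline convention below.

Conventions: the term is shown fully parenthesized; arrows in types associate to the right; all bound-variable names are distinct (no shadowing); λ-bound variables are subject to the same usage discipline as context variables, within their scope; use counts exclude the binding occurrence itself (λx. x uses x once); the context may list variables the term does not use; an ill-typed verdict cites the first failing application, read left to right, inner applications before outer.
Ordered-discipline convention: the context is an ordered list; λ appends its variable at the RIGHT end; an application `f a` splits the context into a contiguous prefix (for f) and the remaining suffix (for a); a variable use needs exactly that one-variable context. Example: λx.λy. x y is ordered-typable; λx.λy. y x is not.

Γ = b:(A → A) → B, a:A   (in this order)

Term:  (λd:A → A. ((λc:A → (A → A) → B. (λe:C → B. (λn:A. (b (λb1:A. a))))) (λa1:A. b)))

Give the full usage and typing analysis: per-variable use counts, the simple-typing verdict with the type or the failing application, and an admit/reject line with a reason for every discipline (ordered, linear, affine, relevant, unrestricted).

variable uses: b: 2×, a: 1×, d (bound): 0×, c (bound): 0×, e (bound): 0×, n (bound): 0×, b1 (bound): 0×, a1 (bound): 0×
use order (left to right): b, a, b
typing: well-typed — term : (A → A) → (C → B) → A → B
ordered ✗ (b ×2 used more than once (contraction); unused: d, c, e, n, b1, a1 — weakening required)
linear ✗ (b ×2 used more than once (contraction); unused: d, c, e, n, b1, a1 — weakening required)
affine ✗ (b ×2 used more than once (contraction))
relevant ✗ (unused: d, c, e, n, b1, a1 — weakening required)
unrestricted ✓ (well-typed at (A → A) → (C → B) → A → B; no restrictions here)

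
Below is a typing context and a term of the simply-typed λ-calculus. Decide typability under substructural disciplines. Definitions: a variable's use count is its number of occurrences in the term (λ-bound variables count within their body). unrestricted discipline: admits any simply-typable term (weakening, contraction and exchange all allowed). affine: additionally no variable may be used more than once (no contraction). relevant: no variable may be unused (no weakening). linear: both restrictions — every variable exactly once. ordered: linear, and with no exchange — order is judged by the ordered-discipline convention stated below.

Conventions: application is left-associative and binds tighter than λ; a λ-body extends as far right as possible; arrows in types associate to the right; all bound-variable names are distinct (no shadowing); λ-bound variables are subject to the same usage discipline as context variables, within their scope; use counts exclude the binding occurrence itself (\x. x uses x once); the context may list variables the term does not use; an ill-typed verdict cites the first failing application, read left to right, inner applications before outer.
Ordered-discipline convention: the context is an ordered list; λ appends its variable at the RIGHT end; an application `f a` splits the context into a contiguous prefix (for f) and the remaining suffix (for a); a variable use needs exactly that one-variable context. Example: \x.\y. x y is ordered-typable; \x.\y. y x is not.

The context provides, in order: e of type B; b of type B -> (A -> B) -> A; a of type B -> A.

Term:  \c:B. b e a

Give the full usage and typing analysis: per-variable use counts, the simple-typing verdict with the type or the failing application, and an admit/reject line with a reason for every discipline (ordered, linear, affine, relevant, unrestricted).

counts: e: 1; b: 1; a: 1; c [bound]: 0
use order (left to right): b, e, a
typing: ill-typed: an argument B -> A mismatches the expected A -> B
ordered ✗ (a type mismatch blocks all five)
linear ✗ (the type mismatch rejects it)
affine ✗ (not simply typable)
relevant ✗ (fails simple typing)
unrestricted ✗ (a type mismatch blocks all five)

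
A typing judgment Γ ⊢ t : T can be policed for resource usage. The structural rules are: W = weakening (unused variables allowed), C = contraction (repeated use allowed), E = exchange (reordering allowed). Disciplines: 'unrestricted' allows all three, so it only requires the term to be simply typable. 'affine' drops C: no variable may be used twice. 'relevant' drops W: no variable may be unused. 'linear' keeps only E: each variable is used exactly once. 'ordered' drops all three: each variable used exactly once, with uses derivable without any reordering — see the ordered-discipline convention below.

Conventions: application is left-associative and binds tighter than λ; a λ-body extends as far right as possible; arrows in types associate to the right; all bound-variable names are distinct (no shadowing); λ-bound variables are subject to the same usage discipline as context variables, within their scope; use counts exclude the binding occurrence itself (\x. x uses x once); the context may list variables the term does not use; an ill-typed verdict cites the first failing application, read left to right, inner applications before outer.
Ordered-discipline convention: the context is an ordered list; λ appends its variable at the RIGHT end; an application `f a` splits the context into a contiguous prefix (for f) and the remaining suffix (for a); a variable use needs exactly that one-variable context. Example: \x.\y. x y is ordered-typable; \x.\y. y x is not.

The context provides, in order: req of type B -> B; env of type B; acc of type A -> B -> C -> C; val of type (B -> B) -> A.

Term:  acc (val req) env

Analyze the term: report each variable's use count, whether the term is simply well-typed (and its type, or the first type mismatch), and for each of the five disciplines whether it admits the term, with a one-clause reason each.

use counts: req ×1; env ×1; acc ×1; val ×1
left-to-right use order: acc, val, req, env
typing: well-typed at C -> C
ordered: ✗ — use order acc, val, req, env needs exchange
linear: ✓ — single use per variable (req, env, acc, val)
affine: ✓ — no duplicate uses among req, env, acc, val
relevant: ✓ — req, env, acc, val: all used, weakening unneeded
unrestricted: ✓ — type-checks (C -> C) and nothing is barred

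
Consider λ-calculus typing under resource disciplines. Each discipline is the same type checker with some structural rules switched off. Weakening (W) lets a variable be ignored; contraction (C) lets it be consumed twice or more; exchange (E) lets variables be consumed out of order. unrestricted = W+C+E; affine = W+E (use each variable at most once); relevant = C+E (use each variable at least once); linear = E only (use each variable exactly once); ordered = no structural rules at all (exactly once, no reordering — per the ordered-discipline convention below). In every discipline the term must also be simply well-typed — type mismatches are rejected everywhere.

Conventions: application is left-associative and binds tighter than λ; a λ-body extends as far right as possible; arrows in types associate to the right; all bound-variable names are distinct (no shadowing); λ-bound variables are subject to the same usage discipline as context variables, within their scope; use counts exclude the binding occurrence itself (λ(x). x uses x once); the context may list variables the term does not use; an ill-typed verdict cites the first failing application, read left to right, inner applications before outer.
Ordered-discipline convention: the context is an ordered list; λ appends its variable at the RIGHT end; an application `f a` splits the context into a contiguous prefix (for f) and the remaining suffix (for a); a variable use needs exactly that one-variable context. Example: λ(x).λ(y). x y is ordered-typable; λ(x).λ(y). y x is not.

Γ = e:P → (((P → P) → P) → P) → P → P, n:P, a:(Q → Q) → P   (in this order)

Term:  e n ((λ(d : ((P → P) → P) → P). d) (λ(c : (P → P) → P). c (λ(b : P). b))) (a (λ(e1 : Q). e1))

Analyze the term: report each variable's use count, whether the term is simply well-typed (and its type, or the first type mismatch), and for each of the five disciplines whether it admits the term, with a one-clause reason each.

counts: e: 1×, n: 1×, a: 1×, d (bound): 1×, c (bound): 1×, b (bound): 1×, e1 (bound): 1×
uses in reading order: e, n, d, c, b, a, e1
typing: ✓ — P
ordered: ✓, one use each (e, n, a, d, c, b, e1); ordered split holds
linear: ✓, each of e, n, a, d, c, b, e1 used exactly once
affine: ✓, no duplicate uses among e, n, a, d, c, b, e1
relevant: ✓, every one of e, n, a, d, c, b, e1 appears
unrestricted: ✓, type-checks (P) and nothing is barred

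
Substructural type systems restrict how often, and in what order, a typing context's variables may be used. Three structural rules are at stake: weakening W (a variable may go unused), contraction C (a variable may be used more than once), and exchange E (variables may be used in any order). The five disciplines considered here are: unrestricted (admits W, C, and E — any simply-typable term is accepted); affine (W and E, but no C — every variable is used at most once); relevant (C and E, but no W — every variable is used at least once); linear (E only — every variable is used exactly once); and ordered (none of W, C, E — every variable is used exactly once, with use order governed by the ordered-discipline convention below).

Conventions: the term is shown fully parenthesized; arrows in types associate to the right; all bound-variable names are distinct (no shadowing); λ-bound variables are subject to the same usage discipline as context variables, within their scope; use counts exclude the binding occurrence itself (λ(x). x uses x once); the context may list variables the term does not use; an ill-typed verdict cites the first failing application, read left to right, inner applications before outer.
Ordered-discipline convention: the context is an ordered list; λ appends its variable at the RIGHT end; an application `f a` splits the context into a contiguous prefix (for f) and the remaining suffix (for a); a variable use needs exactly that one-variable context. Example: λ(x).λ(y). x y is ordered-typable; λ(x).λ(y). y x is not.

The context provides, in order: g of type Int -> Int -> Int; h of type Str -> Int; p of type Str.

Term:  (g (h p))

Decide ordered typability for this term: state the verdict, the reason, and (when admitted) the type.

yes — single-use (g, h, p), ordered derivation ok; term : Int -> Int
counts: g=1, h=1, p=1
uses in reading order: g, h, p
typing: ✓ — Int -> Int
summary: ordered ✓ · linear ✓ · affine ✓ · relevant ✓ · unrestricted ✓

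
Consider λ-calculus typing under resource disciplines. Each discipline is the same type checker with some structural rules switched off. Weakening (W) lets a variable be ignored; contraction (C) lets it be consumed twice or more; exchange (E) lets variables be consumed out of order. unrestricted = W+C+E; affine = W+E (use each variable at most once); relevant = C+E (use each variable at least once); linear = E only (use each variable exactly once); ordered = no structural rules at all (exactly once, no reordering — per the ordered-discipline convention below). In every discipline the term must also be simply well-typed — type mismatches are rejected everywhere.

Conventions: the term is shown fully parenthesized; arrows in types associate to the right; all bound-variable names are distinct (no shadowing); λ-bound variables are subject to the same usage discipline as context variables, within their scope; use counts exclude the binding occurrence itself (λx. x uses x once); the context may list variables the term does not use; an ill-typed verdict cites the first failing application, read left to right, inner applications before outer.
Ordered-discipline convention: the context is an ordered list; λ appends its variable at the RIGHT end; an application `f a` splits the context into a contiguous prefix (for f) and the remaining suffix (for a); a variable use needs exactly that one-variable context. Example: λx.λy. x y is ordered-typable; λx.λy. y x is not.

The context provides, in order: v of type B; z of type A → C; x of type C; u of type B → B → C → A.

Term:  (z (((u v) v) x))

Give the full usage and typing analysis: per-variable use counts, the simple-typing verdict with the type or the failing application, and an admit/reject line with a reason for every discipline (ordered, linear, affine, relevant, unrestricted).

counts: v=2, z=1, x=1, u=1
use order (left to right): z, u, v, v, x
typing: the term checks, with type C
ordered ✗ (uses contraction: v ×2)
linear ✗ (uses contraction: v ×2)
affine ✗ (uses contraction: v ×2)
relevant ✓ (none of v, z, x, u goes unused)
unrestricted ✓ (simply typable at C; W, C, E all held)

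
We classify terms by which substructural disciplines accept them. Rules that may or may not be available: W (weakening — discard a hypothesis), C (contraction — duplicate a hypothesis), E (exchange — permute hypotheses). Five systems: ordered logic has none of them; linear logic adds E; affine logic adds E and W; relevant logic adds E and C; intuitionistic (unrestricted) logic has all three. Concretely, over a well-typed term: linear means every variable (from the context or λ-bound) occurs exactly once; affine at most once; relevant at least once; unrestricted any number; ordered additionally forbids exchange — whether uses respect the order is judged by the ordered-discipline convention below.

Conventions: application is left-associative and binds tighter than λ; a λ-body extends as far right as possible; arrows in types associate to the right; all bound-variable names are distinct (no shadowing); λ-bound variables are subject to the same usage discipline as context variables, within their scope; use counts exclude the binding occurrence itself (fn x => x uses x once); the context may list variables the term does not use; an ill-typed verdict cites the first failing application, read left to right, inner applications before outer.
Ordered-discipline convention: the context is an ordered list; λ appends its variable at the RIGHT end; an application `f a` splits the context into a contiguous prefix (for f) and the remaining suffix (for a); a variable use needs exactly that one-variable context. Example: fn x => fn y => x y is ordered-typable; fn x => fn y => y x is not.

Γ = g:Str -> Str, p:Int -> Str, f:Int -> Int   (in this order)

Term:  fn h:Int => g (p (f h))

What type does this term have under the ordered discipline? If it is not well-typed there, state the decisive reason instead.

term : Int -> Str
counts: g: 1, p: 1, f: 1, h [bound]: 1
left-to-right use order: g, p, f, h
typing: ✓ — Int -> Str
across the five disciplines: ordered ✓, linear ✓, affine ✓, relevant ✓, unrestricted ✓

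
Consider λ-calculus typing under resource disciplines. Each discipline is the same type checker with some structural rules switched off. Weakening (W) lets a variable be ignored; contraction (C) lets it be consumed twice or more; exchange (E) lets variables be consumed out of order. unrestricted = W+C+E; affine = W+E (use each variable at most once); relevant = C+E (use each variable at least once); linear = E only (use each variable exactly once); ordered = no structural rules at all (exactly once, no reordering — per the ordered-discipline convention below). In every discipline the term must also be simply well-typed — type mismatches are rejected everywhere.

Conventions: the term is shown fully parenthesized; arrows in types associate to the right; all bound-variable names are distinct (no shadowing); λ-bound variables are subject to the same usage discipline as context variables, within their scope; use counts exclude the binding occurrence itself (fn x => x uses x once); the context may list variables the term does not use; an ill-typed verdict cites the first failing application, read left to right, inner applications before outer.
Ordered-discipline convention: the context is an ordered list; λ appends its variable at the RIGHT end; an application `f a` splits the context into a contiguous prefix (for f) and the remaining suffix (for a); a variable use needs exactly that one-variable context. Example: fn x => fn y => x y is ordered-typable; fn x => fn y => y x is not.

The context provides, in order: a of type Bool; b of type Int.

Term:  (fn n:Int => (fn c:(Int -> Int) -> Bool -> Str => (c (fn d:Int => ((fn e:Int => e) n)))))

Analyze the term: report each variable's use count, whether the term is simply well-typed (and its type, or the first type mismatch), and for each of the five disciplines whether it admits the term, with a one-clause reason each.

use counts: a ×0; b ×0; n (bound) ×1; c (bound) ×1; d (bound) ×0; e (bound) ×1
use order (left to right): c, e, n
typing: ✓ — Int -> ((Int -> Int) -> Bool -> Str) -> Bool -> Str
ordered ✗ (unused: a, b, d — weakening required)
linear ✗ (unused: a, b, d — weakening required)
affine ✓ (no duplicate uses among a, b, n, c, d, e)
relevant ✗ (unused: a, b, d — weakening required)
unrestricted ✓ (typability at Int -> ((Int -> Int) -> Bool -> Str) -> Bool -> Str is all that's needed)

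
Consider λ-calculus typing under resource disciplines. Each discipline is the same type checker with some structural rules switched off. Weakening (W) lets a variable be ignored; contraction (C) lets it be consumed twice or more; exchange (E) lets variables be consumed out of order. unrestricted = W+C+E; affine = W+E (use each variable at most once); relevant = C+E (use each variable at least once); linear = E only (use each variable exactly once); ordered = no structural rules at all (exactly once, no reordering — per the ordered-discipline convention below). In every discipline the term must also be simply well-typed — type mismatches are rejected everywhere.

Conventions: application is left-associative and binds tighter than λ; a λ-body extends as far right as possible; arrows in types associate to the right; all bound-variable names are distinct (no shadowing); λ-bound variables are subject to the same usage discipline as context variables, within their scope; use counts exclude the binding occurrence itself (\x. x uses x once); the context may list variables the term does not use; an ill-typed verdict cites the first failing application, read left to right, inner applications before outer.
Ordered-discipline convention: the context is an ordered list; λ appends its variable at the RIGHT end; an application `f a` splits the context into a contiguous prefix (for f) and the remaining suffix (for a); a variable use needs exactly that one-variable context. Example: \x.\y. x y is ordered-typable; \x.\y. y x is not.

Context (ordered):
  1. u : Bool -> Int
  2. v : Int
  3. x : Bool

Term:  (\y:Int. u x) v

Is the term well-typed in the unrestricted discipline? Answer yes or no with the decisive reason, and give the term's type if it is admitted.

yes — type-checks (Int) and nothing is barred; term : Int
use counts: u=1, v=1, x=1, y [bound]=0
uses in reading order: u, x, v
typing: the term checks, with type Int
per-discipline verdicts: ordered ✗, linear ✗, affine ✓, relevant ✗, unrestricted ✓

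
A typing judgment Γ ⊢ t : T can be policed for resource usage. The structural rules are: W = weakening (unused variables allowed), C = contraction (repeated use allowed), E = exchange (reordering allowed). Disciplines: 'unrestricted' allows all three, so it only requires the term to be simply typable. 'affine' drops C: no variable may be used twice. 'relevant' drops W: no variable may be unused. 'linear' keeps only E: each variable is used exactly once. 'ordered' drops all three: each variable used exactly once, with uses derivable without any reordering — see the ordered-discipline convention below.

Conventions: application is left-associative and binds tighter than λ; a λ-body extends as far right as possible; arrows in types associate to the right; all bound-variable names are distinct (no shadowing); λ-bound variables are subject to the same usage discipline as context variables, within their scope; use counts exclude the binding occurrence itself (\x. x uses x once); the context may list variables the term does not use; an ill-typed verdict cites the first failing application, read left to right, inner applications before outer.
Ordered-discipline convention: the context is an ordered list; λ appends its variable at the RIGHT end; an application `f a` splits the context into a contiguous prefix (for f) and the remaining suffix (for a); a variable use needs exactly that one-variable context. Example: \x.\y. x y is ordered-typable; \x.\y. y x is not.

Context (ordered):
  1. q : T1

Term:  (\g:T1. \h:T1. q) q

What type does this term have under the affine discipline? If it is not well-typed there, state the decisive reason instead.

not well-typed under affine — q ×2 used more than once (contraction)
use counts: q=2; g (bound)=0; h (bound)=0
left-to-right use order: q, q
typing: well-typed — term : T1 -> T1
per-discipline verdicts: ordered ✗; linear ✗; affine ✗; relevant ✗; unrestricted ✓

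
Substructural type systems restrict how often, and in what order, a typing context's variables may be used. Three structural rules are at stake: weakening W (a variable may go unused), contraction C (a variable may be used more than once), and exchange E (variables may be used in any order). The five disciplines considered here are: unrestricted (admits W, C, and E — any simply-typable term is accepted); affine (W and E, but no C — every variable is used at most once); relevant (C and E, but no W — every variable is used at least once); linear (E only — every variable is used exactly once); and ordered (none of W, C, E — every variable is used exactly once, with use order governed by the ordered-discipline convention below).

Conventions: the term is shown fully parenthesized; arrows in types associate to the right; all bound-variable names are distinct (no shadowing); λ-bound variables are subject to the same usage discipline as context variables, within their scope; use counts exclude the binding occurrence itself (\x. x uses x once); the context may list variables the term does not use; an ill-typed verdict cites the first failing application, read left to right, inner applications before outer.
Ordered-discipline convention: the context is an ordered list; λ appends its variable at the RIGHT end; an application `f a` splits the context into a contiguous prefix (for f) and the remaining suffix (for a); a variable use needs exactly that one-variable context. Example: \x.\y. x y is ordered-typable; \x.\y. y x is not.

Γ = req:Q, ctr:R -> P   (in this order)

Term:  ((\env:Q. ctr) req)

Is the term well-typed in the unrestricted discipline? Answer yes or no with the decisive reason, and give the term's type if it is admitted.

yes — typability at R -> P is all that's needed; term : R -> P
usage: req: 1×, ctr: 1×, env [bound]: 0×
use order (left to right): ctr, req
typing: ✓ — R -> P
per-discipline verdicts: ordered ✗ | linear ✗ | affine ✓ | relevant ✗ | unrestricted ✓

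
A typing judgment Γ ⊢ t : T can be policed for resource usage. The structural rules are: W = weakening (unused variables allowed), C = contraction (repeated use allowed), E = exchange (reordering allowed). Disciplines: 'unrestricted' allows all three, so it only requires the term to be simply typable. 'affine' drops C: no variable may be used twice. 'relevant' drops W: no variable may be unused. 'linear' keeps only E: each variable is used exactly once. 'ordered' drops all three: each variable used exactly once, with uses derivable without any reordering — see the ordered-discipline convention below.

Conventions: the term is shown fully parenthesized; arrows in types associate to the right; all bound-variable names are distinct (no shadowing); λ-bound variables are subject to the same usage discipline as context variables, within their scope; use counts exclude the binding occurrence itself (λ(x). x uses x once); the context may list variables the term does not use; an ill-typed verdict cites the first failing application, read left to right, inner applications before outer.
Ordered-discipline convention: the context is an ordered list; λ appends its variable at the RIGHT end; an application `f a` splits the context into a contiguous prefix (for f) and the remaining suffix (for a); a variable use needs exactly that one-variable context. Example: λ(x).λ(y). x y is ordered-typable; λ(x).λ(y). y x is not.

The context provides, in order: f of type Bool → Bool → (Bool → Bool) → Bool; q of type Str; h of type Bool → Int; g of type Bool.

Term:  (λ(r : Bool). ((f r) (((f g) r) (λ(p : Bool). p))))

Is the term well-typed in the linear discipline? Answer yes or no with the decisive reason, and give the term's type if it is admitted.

no — uses contraction: f ×2, r ×2; needs weakening: q, h unused
variable uses: f ×2, q ×0, h ×0, g ×1, r [bound] ×2, p [bound] ×1
left-to-right use order: f, r, f, g, r, p
typing: the term checks, with type Bool → (Bool → Bool) → Bool
per-discipline verdicts: ordered ✗ · linear ✗ · affine ✗ · relevant ✗ · unrestricted ✓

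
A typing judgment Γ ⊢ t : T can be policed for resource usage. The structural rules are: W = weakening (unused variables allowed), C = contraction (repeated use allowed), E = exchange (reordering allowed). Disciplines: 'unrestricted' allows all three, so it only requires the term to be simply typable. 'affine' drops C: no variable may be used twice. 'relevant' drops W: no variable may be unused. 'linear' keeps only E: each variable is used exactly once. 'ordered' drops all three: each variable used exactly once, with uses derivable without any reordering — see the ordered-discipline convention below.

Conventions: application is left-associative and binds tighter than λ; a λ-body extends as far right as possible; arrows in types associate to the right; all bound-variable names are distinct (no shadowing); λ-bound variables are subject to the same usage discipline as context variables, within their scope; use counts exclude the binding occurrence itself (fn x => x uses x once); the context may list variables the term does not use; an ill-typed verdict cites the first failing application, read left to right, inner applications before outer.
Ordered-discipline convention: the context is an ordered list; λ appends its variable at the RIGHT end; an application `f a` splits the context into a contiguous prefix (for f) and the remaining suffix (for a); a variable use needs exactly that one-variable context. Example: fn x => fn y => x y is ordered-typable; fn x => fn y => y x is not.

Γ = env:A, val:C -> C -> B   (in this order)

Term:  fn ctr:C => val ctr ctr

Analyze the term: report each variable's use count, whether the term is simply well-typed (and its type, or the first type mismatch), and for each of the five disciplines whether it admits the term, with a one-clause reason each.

use counts: env ×0; val ×1; ctr [bound] ×2
left-to-right use order: val, ctr, ctr
typing: the term checks, with type C -> B
ordered: ✗ — ctr ×2 used more than once (contraction); unused: env — weakening required
linear: ✗ — ctr ×2 used more than once (contraction); unused: env — weakening required
affine: ✗ — ctr ×2 used more than once (contraction)
relevant: ✗ — unused: env — weakening required
unrestricted: ✓ — simply typable at C -> B; W, C, E all held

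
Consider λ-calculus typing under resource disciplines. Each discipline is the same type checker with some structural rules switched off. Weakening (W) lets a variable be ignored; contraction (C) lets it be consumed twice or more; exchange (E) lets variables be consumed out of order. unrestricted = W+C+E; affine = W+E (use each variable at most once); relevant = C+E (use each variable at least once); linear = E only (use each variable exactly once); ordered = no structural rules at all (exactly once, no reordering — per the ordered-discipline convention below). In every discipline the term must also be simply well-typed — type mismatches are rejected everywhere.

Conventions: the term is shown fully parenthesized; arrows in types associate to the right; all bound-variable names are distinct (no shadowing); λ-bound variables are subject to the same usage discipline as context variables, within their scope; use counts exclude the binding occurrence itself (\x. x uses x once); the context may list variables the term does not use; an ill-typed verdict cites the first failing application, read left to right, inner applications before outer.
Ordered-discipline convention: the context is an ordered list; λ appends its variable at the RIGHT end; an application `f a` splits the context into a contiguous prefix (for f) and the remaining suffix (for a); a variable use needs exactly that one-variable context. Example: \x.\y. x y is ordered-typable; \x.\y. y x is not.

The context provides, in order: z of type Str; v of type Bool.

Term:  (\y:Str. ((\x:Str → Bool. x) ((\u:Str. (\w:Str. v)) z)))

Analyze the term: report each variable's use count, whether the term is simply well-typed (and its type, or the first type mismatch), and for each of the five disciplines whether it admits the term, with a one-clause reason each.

counts: z: 1; v: 1; y [bound]: 0; x [bound]: 1; u [bound]: 0; w [bound]: 0
order of uses: x, v, z
typing: ✓ — Str → Str → Bool
ordered: ✗ — needs weakening: y, u, w unused
linear: ✗ — needs weakening: y, u, w unused
affine: ✓ — at most one use each (z, v, y, x, u, w)
relevant: ✗ — needs weakening: y, u, w unused
unrestricted: ✓ — well-typed at Str → Str → Bool; no restrictions here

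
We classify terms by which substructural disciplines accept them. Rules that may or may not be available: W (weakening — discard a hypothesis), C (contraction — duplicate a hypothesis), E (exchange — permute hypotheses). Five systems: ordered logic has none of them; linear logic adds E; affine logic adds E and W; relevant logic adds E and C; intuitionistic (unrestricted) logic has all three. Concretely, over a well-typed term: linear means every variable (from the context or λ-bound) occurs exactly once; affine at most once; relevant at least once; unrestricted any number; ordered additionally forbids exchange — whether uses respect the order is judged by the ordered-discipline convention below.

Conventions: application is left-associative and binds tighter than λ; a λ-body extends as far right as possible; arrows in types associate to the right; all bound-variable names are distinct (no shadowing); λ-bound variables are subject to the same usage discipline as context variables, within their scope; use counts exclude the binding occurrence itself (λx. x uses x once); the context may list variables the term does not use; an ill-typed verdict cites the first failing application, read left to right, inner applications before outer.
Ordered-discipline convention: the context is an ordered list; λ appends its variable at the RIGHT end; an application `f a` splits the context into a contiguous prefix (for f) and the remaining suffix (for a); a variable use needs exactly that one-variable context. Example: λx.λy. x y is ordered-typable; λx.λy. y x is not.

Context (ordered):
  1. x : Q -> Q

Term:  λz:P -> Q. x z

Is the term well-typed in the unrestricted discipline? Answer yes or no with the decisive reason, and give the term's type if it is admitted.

no — not simply typable
usage: x: 1×; z (bound): 1×
use order (left to right): x, z
typing: ill-typed: an application expects Q but receives P -> Q
all disciplines: ordered ✗ · linear ✗ · affine ✗ · relevant ✗ · unrestricted ✗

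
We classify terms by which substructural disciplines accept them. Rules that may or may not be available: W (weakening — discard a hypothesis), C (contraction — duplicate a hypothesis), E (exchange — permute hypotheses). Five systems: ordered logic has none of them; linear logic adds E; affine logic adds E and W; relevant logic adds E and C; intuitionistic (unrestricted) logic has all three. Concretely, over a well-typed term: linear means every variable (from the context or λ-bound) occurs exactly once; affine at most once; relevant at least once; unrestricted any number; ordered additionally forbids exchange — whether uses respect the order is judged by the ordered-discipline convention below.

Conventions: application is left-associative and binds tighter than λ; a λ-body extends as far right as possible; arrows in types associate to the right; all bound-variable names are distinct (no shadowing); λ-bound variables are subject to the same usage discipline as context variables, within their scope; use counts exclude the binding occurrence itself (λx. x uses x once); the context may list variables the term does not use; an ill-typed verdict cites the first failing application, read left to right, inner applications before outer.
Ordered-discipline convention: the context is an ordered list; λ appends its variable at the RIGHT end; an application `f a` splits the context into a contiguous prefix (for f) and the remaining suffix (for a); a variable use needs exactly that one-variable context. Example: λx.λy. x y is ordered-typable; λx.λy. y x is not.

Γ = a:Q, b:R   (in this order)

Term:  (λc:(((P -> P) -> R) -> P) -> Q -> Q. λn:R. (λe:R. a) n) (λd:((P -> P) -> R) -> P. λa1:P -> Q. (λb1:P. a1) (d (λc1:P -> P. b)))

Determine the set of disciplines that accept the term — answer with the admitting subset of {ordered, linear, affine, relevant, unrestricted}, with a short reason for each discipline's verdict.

accepted by: none
use counts: a=1; b=1; c [bound]=0; n [bound]=1; e [bound]=0; d [bound]=1; a1 [bound]=1; b1 [bound]=0; c1 [bound]=0
left-to-right use order: a, n, a1, d, b
typing: ill-typed: an argument (((P -> P) -> R) -> P) -> (P -> Q) -> P -> Q mismatches the expected (((P -> P) -> R) -> P) -> Q -> Q
ordered ✗ (a type mismatch blocks all five)
linear ✗ (the type mismatch rejects it)
affine ✗ (not simply typable)
relevant ✗ (fails simple typing)
unrestricted ✗ (a type mismatch blocks all five)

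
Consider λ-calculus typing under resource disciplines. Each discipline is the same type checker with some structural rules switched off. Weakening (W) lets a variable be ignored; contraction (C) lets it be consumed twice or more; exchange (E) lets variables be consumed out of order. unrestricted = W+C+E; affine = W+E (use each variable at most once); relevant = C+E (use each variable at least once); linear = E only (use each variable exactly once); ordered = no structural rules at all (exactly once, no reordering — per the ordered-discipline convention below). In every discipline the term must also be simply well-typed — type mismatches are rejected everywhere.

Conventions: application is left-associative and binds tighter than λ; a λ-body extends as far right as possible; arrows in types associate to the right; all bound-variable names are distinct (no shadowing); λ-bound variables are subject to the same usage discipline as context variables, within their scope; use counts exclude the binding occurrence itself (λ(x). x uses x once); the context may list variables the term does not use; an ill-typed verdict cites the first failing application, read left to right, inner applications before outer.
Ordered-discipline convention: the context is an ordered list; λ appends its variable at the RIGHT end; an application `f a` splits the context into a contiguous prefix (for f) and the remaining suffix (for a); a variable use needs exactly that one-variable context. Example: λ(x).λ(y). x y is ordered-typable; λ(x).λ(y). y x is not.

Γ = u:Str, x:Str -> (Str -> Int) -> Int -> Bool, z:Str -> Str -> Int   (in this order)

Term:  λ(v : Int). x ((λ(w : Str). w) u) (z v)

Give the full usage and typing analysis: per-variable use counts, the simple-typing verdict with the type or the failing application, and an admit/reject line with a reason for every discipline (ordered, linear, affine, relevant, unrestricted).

variable uses: u ×1; x ×1; z ×1; v [bound] ×1; w [bound] ×1
uses in reading order: x, w, u, z, v
typing: ill-typed: argument of type Int where Str is required
ordered: ✗ — a type mismatch blocks all five
linear: ✗ — the type mismatch rejects it
affine: ✗ — not simply typable
relevant: ✗ — fails simple typing
unrestricted: ✗ — a type mismatch blocks all five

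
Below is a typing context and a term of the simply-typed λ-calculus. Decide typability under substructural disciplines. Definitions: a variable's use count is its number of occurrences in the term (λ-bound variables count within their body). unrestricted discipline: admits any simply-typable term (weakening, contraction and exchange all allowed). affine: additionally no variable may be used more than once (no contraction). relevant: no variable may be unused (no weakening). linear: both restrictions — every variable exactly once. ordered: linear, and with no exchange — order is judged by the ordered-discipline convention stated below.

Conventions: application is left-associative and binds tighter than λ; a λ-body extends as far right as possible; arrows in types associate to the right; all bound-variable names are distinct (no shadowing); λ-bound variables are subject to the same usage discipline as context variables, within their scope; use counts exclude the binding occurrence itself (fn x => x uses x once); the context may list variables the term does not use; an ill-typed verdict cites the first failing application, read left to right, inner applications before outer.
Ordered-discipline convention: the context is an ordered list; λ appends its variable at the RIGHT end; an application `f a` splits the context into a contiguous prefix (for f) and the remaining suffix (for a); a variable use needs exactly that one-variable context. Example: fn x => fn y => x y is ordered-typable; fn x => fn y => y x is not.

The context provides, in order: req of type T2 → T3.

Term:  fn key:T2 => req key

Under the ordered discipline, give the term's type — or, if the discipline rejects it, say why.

term : T2 → T3
use counts: req=1, key [bound]=1
order of uses: req, key
typing: well-typed at T2 → T3
summary: ordered ✓ · linear ✓ · affine ✓ · relevant ✓ · unrestricted ✓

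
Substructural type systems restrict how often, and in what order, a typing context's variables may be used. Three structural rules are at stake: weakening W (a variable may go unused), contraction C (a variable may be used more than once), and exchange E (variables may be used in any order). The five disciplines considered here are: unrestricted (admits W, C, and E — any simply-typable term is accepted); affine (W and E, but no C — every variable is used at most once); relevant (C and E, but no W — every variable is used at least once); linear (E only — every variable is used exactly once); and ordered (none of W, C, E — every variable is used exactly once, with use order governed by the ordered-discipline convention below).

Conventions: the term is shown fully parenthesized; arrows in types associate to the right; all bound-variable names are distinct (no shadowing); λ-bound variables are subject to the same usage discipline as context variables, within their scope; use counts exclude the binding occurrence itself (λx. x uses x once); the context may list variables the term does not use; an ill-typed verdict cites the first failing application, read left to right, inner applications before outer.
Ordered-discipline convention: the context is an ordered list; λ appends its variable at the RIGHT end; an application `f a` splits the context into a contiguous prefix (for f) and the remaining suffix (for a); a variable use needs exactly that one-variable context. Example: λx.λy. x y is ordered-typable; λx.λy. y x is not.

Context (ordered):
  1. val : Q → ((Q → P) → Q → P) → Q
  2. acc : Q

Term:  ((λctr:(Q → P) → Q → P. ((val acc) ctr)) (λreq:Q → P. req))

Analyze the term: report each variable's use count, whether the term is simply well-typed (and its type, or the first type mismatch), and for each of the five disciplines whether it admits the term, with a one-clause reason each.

counts: val ×1, acc ×1, ctr (bound) ×1, req (bound) ×1
uses in reading order: val, acc, ctr, req
typing: the term checks, with type Q
ordered: ✓ — val, acc, ctr, req: once each, no exchange needed
linear: ✓ — each of val, acc, ctr, req used exactly once
affine: ✓ — none of val, acc, ctr, req used more than once
relevant: ✓ — at least one use each (val, acc, ctr, req)
unrestricted: ✓ — simply typable at Q; W, C, E all held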